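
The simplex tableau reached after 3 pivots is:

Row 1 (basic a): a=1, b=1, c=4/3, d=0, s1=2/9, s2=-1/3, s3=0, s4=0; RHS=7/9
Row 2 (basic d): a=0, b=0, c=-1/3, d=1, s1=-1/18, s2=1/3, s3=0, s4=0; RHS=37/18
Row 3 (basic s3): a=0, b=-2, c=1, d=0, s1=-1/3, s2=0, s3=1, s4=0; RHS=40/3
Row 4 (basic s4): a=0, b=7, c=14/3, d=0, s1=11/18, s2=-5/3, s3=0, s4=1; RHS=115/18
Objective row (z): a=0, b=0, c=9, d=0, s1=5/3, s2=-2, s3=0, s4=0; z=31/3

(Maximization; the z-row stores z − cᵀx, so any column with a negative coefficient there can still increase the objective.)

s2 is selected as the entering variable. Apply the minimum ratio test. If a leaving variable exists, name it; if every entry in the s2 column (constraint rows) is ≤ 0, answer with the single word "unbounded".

d

Ratios: row 1 (a): entry -1/3 ≤ 0, skip; row 2 (d): (37/18)/(1/3) = 37/6; row 3 (s3): entry 0 ≤ 0, skip; row 4 (s4): entry -5/3 ≤ 0, skip.
Minimum ratio is in the d row, so d leaves.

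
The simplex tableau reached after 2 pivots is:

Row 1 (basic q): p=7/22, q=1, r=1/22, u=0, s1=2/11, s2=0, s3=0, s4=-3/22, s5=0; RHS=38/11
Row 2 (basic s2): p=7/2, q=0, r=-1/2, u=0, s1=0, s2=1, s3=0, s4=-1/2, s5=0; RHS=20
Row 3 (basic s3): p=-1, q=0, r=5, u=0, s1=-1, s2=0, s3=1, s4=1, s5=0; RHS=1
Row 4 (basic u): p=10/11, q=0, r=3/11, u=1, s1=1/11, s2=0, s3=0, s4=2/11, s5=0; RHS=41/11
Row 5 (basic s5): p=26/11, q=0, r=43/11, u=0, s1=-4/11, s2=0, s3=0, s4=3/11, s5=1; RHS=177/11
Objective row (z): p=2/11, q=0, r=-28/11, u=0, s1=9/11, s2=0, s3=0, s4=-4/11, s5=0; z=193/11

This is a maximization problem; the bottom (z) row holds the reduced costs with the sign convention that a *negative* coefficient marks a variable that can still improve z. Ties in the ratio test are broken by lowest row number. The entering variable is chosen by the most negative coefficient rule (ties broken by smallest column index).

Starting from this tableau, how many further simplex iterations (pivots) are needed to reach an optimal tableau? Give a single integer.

pivot: r in, s3 out → z = 993/55
pivot: p in, u out → z = 1023/53
No improving column remains; optimal.

2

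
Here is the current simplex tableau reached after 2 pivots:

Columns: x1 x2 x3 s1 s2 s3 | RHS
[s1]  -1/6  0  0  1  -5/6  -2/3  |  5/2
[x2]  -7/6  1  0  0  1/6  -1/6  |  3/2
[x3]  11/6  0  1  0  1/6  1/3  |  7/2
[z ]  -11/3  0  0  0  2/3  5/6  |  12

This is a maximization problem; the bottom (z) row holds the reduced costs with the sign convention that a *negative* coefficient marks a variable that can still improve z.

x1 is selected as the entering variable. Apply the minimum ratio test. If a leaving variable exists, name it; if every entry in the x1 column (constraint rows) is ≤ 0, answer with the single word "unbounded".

Ratios: row 1 (s1): entry -1/6 ≤ 0, skip; row 2 (x2): entry -7/6 ≤ 0, skip; row 3 (x3): (7/2)/(11/6) = 21/11.
Minimum ratio is in the x3 row, so x3 leaves.

x3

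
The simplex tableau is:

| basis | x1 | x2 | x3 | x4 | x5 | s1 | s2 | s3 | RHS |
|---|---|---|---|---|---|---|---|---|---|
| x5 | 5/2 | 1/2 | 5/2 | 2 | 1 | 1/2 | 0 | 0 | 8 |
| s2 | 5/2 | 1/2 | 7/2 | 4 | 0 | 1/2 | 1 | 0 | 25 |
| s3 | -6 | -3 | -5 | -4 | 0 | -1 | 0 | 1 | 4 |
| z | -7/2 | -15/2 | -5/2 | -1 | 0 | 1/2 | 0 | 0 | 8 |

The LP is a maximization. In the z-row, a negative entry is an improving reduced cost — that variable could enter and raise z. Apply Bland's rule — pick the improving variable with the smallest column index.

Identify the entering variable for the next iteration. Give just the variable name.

x1

Objective-row coefficients: x1: -7/2, x2: -15/2, x3: -5/2, x4: -1, x5: 0, s1: 1/2, s2: 0, s3: 0.
Improving columns: x1, x2, x3, x4. Bland's rule picks the smallest column index → x1.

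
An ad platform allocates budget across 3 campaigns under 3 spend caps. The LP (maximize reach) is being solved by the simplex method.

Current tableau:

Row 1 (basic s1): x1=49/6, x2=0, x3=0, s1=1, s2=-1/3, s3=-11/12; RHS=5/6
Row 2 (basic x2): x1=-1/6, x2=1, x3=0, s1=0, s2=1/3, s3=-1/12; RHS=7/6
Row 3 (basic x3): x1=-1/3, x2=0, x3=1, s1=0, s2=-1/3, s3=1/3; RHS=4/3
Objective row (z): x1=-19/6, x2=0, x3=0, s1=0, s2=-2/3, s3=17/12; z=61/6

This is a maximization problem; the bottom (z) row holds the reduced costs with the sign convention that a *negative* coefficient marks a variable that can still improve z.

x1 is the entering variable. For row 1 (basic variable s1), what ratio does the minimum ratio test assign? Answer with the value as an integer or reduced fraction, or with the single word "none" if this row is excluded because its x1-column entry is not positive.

5/49

Ratio = RHS / (x1 entry) = (5/6) / (49/6) = 5/49.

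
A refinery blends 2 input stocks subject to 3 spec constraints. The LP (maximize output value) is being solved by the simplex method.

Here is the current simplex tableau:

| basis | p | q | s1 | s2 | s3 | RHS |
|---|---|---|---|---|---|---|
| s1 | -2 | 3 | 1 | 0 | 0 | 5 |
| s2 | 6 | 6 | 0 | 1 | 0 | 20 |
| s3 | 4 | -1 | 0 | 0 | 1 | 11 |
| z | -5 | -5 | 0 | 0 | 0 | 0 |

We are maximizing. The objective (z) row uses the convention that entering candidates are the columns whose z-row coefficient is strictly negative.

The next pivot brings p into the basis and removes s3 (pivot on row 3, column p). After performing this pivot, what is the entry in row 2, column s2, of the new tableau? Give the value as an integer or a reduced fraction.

Pivot element is row 3, column p: 4.
Normalize row 3: new (row 3, s2) = 0/4 = 0.
row 2 ← row 2 − 6·(new row 3): 1 − 6·0 = 1.

1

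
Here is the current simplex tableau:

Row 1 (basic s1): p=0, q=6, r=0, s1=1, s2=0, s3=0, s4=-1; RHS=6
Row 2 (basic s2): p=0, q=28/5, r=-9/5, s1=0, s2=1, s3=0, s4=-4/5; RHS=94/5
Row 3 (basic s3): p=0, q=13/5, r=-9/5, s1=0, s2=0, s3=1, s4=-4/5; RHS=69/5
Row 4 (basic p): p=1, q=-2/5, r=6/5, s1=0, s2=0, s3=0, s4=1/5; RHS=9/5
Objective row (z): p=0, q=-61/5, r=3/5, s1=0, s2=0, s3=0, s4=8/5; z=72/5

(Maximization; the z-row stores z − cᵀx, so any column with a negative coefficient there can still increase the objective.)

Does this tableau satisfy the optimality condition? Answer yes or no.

no

Column q has objective-row coefficient -61/5, which is negative; an improving pivot exists, so not yet optimal.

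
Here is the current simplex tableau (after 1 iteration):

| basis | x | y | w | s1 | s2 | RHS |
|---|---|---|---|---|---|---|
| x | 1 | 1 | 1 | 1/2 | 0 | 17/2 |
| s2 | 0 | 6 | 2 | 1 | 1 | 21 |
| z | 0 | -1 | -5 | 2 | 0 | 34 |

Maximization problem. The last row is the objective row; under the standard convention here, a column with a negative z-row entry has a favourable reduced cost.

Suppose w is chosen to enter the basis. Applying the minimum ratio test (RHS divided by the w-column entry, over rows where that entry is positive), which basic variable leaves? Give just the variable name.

x

Ratios: row 1 (x): (17/2)/1 = 17/2; row 2 (s2): 21/2 = 21/2.
Minimum ratio 17/2 is in the x row, so x leaves.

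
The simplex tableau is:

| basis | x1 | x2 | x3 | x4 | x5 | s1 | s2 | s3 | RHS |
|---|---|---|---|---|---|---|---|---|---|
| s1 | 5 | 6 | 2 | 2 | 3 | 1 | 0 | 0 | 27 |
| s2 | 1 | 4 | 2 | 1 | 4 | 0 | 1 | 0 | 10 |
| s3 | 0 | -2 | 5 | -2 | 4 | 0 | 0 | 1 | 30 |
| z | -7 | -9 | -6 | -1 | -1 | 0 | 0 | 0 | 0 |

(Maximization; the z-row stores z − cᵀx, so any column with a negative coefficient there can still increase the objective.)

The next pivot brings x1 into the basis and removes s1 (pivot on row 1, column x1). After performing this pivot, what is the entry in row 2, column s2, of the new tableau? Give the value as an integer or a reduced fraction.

Pivot element is row 1, column x1: 5.
Normalize row 1: new (row 1, s2) = 0/5 = 0.
row 2 ← row 2 − 1·(new row 1): 1 − 1·0 = 1.

1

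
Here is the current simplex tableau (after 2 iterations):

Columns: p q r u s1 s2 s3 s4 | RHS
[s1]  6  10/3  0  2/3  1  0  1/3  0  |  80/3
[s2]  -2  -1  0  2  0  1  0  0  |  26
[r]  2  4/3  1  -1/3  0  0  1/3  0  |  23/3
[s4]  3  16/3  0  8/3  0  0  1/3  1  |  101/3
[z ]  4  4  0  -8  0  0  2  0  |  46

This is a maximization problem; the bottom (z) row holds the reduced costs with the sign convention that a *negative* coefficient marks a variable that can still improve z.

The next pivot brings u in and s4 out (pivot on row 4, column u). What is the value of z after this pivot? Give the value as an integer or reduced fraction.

Minimum ratio for u: (101/3)/(8/3) = 101/8.
z changes by −(z-row coeff of u)·ratio = −(-8)·(101/8) = 101.
New z = 46 + 101 = 147.

147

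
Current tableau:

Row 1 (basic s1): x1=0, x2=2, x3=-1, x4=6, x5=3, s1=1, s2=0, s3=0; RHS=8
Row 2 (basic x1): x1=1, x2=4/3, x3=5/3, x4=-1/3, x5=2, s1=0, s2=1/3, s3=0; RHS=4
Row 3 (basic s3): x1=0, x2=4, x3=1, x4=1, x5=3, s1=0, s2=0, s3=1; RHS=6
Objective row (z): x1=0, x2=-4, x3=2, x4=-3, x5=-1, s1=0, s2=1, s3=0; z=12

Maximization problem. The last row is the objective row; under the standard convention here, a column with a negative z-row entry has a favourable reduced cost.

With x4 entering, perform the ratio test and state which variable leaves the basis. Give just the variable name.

s1

Ratios: row 1 (s1): 8/6 = 4/3; row 2 (x1): entry -1/3 ≤ 0, skip; row 3 (s3): 6/1 = 6.
Minimum ratio 4/3 is in the s1 row, so s1 leaves.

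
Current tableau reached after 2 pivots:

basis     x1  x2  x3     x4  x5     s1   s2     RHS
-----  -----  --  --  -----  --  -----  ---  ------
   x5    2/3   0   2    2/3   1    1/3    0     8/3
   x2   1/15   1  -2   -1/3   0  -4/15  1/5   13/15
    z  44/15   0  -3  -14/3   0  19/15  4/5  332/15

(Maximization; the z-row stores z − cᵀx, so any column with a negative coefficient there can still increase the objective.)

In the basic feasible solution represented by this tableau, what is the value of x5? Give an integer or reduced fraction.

8/3

x5 is basic (row 1); its value is the RHS of that row: 8/3.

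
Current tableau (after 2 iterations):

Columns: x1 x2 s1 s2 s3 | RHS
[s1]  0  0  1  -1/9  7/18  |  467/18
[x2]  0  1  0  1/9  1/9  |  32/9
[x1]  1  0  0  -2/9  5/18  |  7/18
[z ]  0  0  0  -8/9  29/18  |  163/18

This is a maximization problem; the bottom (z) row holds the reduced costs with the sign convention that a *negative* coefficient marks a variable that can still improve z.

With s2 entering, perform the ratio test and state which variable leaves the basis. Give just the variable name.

x2

Ratios: row 1 (s1): entry -1/9 ≤ 0, skip; row 2 (x2): (32/9)/(1/9) = 32; row 3 (x1): entry -2/9 ≤ 0, skip.
Minimum ratio 32 is in the x2 row, so x2 leaves.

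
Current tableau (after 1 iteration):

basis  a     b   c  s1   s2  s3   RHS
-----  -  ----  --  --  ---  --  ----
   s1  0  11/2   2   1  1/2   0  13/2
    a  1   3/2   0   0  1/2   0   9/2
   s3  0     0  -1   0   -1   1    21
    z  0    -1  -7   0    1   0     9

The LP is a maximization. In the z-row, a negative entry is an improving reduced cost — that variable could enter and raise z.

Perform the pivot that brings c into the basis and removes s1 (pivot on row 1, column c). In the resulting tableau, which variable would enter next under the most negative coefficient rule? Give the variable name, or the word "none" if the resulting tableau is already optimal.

Pivot element 2. New z-row = old z-row − (-7)·(row 1/2).
Updated z-row coefficients: a: 0, b: 73/4, c: 0, s1: 7/2, s2: 11/4, s3: 0.
No coefficient is strictly negative; the tableau after this pivot is optimal.

none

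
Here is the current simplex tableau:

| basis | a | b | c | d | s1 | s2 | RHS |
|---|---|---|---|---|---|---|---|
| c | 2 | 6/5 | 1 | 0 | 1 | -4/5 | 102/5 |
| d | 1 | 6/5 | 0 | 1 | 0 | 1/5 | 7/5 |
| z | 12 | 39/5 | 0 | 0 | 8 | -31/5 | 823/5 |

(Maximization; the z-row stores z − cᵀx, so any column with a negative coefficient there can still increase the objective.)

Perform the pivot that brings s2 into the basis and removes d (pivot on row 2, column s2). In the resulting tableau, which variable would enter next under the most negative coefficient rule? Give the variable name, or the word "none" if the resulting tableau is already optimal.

Pivot element 1/5. New z-row = old z-row − (-31/5)·(row 2/(1/5)).
Updated z-row coefficients: a: 43, b: 45, c: 0, d: 31, s1: 8, s2: 0.
No coefficient is strictly negative; the tableau after this pivot is optimal.

none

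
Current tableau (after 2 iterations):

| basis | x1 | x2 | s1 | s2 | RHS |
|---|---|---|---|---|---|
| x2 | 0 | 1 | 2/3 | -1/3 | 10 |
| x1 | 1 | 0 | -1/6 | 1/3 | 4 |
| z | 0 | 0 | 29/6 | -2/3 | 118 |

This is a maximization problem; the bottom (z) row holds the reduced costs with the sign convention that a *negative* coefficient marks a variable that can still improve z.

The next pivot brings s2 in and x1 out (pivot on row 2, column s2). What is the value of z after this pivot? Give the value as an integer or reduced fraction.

126

Minimum ratio for s2: 4/(1/3) = 12.
z changes by −(z-row coeff of s2)·ratio = −(-2/3)·12 = 8.
New z = 118 + 8 = 126.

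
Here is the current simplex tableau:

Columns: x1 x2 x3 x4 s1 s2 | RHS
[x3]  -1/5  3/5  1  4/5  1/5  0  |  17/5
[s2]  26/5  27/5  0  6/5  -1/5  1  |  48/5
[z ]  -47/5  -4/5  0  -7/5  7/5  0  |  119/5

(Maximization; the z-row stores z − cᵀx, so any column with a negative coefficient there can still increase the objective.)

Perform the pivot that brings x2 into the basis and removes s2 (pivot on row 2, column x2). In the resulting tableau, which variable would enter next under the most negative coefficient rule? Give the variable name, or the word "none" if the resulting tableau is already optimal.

Pivot element 27/5. New z-row = old z-row − (-4/5)·(row 2/(27/5)).
Updated z-row coefficients: x1: -233/27, x2: 0, x3: 0, x4: -11/9, s1: 37/27, s2: 4/27.
The most negative is -233/27 in column x1, so x1 would enter next.

x1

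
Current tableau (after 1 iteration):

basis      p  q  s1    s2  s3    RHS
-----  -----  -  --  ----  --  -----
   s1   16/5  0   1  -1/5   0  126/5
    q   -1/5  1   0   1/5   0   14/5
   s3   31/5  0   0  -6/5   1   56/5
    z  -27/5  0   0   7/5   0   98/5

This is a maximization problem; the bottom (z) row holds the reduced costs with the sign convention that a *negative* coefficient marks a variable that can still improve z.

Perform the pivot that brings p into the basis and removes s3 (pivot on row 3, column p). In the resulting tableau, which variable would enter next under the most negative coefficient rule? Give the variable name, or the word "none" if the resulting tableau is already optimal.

none

Pivot element 31/5. New z-row = old z-row − (-27/5)·(row 3/(31/5)).
Updated z-row coefficients: p: 0, q: 0, s1: 0, s2: 11/31, s3: 27/31.
No coefficient is strictly negative; the tableau after this pivot is optimal.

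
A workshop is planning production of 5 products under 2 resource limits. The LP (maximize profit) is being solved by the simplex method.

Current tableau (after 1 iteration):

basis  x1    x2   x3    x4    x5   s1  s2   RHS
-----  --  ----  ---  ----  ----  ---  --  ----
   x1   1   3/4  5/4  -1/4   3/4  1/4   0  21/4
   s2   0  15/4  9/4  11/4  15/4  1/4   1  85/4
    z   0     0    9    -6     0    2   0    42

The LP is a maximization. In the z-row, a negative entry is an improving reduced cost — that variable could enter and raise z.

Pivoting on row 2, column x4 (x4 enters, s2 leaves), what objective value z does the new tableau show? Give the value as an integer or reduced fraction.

Minimum ratio for x4: (85/4)/(11/4) = 85/11.
z changes by −(z-row coeff of x4)·ratio = −(-6)·(85/11) = 510/11.
New z = 42 + (510/11) = 972/11.

972/11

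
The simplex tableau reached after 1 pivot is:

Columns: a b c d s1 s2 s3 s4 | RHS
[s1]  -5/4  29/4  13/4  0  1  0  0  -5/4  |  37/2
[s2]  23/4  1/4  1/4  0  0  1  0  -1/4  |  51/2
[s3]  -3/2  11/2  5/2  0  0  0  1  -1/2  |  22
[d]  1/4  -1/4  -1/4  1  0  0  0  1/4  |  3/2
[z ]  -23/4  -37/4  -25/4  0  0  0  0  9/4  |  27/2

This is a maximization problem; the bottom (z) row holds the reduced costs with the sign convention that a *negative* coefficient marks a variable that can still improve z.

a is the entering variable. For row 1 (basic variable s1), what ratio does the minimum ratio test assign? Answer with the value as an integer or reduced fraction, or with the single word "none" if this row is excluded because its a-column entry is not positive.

The a entry in row 1 is -5/4 ≤ 0, so this row gives no ratio.

none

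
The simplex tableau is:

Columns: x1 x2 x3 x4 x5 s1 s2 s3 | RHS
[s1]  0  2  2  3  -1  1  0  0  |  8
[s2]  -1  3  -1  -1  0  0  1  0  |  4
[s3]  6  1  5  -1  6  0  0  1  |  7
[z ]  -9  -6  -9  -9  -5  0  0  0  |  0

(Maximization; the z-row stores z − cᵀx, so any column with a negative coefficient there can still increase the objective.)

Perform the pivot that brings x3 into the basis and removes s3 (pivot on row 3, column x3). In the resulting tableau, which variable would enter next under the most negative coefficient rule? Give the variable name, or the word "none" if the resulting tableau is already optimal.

x4

Pivot element 5. New z-row = old z-row − (-9)·(row 3/5).
Updated z-row coefficients: x1: 9/5, x2: -21/5, x3: 0, x4: -54/5, x5: 29/5, s1: 0, s2: 0, s3: 9/5.
The most negative is -54/5 in column x4, so x4 would enter next.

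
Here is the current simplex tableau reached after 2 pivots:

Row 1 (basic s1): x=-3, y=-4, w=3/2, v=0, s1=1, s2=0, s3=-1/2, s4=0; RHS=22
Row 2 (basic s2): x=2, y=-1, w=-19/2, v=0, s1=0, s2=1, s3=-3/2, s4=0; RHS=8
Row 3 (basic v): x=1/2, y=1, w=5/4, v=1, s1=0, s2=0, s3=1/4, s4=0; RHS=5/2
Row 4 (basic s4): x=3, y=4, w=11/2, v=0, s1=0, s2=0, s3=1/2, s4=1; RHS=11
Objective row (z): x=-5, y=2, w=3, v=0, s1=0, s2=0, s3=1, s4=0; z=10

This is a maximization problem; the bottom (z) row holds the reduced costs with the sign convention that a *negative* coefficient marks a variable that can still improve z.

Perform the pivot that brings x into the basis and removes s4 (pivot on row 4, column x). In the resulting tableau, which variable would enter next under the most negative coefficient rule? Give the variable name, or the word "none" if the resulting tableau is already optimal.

Pivot element 3. New z-row = old z-row − (-5)·(row 4/3).
Updated z-row coefficients: x: 0, y: 26/3, w: 73/6, v: 0, s1: 0, s2: 0, s3: 11/6, s4: 5/3.
No coefficient is strictly negative; the tableau after this pivot is optimal.

none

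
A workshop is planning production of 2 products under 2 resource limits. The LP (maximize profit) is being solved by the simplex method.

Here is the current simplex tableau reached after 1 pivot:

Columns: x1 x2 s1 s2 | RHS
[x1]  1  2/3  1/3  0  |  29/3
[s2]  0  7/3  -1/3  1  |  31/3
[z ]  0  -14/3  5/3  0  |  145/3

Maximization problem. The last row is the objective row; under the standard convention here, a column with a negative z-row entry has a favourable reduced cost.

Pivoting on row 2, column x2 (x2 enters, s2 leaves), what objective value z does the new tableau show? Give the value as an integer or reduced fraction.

69

Minimum ratio for x2: (31/3)/(7/3) = 31/7.
z changes by −(z-row coeff of x2)·ratio = −(-14/3)·(31/7) = 62/3.
New z = 145/3 + (62/3) = 69.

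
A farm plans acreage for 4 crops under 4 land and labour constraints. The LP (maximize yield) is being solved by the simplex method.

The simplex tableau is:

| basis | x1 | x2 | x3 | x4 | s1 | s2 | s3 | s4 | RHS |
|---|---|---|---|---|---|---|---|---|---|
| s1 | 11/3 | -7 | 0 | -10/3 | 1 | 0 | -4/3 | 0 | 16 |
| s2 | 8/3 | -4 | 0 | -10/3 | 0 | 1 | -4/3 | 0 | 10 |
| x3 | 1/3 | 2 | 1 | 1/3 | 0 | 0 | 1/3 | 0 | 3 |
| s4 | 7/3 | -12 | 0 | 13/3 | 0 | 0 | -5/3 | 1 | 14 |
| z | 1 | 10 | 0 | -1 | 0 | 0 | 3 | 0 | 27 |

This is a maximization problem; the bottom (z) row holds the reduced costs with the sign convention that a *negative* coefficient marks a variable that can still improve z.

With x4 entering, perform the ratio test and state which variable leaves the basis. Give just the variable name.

Ratios: row 1 (s1): entry -10/3 ≤ 0, skip; row 2 (s2): entry -10/3 ≤ 0, skip; row 3 (x3): 3/(1/3) = 9; row 4 (s4): 14/(13/3) = 42/13.
Minimum ratio 42/13 is in the s4 row, so s4 leaves.

s4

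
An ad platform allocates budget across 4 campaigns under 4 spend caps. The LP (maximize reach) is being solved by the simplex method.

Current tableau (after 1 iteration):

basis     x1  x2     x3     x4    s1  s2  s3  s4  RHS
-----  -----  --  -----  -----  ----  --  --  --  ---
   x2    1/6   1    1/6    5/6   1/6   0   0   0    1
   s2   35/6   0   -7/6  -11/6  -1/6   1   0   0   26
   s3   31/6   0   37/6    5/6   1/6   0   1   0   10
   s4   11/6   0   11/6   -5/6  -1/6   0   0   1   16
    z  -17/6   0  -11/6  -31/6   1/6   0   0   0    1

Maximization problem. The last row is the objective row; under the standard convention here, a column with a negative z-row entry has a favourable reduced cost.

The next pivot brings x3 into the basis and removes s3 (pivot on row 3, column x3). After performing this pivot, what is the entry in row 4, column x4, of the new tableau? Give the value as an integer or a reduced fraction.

-40/37

Pivot element is row 3, column x3: 37/6.
Normalize row 3: new (row 3, x4) = (5/6)/(37/6) = 5/37.
row 4 ← row 4 − (11/6)·(new row 3): -5/6 − (11/6)·(5/37) = -40/37.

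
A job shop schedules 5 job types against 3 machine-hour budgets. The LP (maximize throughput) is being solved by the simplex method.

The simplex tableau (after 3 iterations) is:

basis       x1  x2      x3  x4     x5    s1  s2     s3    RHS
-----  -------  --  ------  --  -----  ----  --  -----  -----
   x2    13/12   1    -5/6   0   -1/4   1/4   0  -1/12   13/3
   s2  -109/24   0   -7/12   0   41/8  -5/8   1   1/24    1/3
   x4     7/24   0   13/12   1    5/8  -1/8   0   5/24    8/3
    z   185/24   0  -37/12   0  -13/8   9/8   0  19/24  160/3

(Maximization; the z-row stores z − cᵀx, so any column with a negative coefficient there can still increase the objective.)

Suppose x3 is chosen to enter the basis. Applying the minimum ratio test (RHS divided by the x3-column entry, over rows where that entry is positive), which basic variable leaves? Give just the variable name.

x4

Ratios: row 1 (x2): entry -5/6 ≤ 0, skip; row 2 (s2): entry -7/12 ≤ 0, skip; row 3 (x4): (8/3)/(13/12) = 32/13.
Minimum ratio 32/13 is in the x4 row, so x4 leaves.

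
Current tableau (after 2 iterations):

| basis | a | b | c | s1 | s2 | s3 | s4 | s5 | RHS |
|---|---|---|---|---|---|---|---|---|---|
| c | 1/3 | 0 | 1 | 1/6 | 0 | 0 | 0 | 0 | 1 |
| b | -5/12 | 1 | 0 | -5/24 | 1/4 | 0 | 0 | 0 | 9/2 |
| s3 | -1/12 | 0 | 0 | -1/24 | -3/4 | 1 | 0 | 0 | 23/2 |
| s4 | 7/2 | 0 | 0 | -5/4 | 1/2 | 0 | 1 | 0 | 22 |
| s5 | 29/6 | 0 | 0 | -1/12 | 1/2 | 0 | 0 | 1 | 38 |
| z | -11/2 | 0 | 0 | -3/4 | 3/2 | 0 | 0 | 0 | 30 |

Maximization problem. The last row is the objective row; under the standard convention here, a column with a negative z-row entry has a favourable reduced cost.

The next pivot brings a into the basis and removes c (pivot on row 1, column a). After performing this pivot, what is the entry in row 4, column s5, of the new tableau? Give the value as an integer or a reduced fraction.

0

Pivot element is row 1, column a: 1/3.
Normalize row 1: new (row 1, s5) = 0/(1/3) = 0.
row 4 ← row 4 − (7/2)·(new row 1): 0 − (7/2)·0 = 0.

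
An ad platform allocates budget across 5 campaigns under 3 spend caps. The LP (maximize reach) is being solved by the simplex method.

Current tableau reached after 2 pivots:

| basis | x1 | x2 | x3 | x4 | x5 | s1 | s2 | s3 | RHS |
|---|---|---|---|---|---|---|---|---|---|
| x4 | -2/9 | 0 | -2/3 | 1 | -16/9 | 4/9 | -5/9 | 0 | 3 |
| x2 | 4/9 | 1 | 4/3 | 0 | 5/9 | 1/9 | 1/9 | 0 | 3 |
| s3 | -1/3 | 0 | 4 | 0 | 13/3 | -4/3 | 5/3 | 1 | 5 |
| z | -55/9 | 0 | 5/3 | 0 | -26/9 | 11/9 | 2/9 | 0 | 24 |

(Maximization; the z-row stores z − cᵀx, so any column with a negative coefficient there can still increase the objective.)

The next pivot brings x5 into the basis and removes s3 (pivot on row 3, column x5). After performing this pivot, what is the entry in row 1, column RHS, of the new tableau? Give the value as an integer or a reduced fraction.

197/39

Pivot element is row 3, column x5: 13/3.
Normalize row 3: new (row 3, RHS) = 5/(13/3) = 15/13.
row 1 ← row 1 − (-16/9)·(new row 3): 3 − (-16/9)·(15/13) = 197/39.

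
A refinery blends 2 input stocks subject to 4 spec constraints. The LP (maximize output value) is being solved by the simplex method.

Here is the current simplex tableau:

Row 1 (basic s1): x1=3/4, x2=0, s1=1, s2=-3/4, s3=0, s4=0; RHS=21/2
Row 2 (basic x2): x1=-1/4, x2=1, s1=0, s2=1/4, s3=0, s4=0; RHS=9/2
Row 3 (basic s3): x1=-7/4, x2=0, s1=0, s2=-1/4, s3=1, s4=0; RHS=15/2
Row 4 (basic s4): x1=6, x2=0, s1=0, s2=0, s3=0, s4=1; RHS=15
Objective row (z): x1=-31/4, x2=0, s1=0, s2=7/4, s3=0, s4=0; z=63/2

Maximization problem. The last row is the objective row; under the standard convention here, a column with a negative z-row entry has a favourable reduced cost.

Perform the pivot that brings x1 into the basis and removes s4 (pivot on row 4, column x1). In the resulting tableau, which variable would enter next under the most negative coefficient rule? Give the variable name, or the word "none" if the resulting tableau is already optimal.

Pivot element 6. New z-row = old z-row − (-31/4)·(row 4/6).
Updated z-row coefficients: x1: 0, x2: 0, s1: 0, s2: 7/4, s3: 0, s4: 31/24.
No coefficient is strictly negative; the tableau after this pivot is optimal.

none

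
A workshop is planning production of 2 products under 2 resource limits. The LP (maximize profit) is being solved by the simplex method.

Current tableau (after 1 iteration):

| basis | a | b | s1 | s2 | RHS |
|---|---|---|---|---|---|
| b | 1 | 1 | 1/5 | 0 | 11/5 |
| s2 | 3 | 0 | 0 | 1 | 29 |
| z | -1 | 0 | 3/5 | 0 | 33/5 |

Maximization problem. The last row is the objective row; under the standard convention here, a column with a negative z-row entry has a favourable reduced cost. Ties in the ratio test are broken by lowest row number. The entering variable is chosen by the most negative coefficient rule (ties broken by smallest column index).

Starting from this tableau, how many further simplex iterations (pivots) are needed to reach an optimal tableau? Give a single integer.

1

pivot: a in, b out → z = 44/5
No improving column remains; optimal.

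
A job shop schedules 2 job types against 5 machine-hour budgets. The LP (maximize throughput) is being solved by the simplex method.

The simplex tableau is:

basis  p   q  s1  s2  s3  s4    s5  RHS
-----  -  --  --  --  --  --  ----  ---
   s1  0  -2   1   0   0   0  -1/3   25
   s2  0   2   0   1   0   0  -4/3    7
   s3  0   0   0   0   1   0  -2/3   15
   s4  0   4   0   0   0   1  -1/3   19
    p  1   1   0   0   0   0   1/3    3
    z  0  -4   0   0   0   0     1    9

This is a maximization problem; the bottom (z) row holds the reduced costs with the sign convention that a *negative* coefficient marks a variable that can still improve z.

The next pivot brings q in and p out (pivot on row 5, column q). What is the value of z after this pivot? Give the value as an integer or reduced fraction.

Minimum ratio for q: 3/1 = 3.
z changes by −(z-row coeff of q)·ratio = −(-4)·3 = 12.
New z = 9 + 12 = 21.

21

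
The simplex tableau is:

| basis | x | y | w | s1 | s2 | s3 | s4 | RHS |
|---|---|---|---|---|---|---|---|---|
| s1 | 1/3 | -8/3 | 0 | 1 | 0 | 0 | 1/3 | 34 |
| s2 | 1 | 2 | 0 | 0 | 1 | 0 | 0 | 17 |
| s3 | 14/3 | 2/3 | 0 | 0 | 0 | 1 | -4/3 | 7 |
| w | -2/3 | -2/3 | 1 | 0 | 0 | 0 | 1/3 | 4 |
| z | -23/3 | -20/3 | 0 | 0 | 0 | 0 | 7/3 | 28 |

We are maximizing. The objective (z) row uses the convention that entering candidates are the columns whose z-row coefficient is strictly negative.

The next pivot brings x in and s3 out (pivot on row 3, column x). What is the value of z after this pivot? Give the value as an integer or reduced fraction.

Minimum ratio for x: 7/(14/3) = 3/2.
z changes by −(z-row coeff of x)·ratio = −(-23/3)·(3/2) = 23/2.
New z = 28 + (23/2) = 79/2.

79/2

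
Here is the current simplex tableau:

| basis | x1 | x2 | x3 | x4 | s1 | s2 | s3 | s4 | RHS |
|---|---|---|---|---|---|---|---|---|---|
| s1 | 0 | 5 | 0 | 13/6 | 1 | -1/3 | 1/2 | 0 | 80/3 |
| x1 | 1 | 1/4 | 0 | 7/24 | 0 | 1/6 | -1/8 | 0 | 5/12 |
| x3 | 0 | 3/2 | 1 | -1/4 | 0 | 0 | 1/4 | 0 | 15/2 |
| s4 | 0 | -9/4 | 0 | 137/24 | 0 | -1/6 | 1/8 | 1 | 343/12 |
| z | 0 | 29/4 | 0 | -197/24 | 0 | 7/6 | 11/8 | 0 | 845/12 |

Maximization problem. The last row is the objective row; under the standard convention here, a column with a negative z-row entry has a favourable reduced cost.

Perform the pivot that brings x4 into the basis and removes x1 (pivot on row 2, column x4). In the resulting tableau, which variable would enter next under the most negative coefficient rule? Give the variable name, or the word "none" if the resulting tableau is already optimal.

Pivot element 7/24. New z-row = old z-row − (-197/24)·(row 2/(7/24)).
Updated z-row coefficients: x1: 197/7, x2: 100/7, x3: 0, x4: 0, s1: 0, s2: 41/7, s3: -15/7, s4: 0.
The most negative is -15/7 in column s3, so s3 would enter next.

s3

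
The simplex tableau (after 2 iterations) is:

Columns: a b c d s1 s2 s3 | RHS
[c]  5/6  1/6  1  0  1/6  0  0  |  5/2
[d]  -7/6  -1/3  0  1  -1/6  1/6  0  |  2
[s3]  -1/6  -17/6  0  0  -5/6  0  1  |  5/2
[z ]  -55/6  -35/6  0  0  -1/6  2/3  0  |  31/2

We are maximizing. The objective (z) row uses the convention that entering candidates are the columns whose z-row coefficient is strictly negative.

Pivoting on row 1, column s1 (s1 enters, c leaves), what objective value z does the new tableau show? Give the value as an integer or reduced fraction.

18

Minimum ratio for s1: (5/2)/(1/6) = 15.
z changes by −(z-row coeff of s1)·ratio = −(-1/6)·15 = 5/2.
New z = 31/2 + (5/2) = 18.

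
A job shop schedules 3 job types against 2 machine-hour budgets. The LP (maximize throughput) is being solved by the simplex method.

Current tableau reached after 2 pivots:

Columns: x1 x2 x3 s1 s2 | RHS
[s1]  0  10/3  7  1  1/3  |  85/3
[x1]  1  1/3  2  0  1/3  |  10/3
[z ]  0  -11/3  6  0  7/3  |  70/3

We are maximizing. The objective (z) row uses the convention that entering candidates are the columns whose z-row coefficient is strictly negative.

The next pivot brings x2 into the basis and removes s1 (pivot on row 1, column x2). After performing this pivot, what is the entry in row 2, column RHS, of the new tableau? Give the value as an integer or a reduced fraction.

1/2

Pivot element is row 1, column x2: 10/3.
Normalize row 1: new (row 1, RHS) = (85/3)/(10/3) = 17/2.
row 2 ← row 2 − (1/3)·(new row 1): 10/3 − (1/3)·(17/2) = 1/2.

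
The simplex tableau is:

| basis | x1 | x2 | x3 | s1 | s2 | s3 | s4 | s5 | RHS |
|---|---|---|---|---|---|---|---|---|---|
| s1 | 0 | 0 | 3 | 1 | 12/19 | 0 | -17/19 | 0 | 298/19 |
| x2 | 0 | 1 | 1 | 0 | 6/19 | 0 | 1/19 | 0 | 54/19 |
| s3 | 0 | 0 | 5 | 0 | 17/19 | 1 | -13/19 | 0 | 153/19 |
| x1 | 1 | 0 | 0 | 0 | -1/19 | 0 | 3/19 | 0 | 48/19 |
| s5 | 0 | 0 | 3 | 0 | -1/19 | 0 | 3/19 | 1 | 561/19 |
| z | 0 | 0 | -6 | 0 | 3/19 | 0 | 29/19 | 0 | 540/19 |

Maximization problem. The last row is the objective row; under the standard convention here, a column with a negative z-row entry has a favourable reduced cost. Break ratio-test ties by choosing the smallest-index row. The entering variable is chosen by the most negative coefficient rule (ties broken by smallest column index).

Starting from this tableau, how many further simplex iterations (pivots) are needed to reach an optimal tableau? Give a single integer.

pivot: x3 in, s3 out → z = 3618/95
No improving column remains; optimal.

1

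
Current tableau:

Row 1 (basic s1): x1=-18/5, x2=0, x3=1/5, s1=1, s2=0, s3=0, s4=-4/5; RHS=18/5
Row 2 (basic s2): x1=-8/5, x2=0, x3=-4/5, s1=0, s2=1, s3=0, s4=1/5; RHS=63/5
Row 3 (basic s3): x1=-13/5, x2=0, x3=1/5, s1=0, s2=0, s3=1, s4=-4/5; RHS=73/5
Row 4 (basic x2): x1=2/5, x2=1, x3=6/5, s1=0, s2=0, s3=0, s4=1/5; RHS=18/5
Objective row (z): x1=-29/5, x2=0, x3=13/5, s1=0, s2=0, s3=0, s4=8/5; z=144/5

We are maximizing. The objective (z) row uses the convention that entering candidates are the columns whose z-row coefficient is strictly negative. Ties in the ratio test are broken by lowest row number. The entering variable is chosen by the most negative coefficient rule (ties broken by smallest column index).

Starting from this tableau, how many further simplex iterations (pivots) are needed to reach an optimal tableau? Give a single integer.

pivot: x1 in, x2 out → z = 81
No improving column remains; optimal.

1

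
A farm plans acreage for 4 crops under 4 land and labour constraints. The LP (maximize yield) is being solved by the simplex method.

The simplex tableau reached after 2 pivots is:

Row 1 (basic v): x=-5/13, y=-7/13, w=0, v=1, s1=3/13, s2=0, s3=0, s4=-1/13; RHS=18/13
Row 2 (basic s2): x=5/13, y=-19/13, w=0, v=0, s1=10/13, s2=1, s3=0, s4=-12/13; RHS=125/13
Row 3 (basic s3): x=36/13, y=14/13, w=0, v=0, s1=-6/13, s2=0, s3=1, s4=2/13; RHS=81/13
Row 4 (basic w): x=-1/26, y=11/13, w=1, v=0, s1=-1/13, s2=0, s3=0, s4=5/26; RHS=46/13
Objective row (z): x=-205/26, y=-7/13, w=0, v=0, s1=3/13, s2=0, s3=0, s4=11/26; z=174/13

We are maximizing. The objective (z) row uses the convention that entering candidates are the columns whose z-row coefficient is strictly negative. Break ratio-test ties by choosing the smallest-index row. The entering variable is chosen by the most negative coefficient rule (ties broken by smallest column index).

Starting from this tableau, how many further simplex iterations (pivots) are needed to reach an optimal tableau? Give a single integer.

3

pivot: x in, s3 out → z = 249/8
pivot: s1 in, s2 out → z = 85/2
pivot: s4 in, v out → z = 351/8
No improving column remains; optimal.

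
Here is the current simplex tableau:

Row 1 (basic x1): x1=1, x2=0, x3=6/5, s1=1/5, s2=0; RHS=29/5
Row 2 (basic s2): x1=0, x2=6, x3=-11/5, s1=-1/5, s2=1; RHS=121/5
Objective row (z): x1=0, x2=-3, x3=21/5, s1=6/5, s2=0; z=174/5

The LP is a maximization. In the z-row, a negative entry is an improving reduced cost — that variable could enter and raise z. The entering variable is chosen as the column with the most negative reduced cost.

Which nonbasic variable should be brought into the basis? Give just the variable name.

x2

Objective-row coefficients: x1: 0, x2: -3, x3: 21/5, s1: 6/5, s2: 0.
The most negative is -3 in column x2, so x2 enters.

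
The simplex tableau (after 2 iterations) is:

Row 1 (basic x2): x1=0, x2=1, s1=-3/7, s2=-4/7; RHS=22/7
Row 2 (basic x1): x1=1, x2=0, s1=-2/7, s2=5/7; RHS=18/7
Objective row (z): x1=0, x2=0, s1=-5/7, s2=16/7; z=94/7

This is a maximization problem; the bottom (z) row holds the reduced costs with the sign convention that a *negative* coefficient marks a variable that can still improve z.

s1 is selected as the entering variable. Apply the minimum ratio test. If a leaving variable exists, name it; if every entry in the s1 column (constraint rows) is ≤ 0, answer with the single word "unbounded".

unbounded

s1-column entries: row 1: -3/7, row 2: -2/7. All ≤ 0, so s1 can increase without bound; the LP is unbounded in this direction.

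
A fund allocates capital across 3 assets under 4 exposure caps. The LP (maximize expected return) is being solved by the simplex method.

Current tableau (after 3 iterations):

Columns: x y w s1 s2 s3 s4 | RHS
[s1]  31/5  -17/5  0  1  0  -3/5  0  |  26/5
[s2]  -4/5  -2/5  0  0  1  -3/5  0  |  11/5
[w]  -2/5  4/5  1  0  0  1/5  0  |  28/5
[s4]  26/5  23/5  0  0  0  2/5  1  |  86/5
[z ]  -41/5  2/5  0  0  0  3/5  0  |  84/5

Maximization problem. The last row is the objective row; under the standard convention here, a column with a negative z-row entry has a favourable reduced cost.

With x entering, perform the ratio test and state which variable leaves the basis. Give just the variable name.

Ratios: row 1 (s1): (26/5)/(31/5) = 26/31; row 2 (s2): entry -4/5 ≤ 0, skip; row 3 (w): entry -2/5 ≤ 0, skip; row 4 (s4): (86/5)/(26/5) = 43/13.
Minimum ratio 26/31 is in the s1 row, so s1 leaves.

s1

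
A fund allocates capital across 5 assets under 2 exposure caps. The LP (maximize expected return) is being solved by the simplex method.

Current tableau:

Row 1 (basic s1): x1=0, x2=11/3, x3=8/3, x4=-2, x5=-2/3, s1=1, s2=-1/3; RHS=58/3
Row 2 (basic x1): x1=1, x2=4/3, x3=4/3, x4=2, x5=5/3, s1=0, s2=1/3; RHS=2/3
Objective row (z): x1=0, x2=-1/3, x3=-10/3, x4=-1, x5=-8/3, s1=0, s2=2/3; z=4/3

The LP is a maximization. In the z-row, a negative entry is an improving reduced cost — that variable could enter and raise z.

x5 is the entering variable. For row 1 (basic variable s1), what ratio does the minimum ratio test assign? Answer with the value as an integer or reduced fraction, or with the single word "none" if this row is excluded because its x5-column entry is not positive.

The x5 entry in row 1 is -2/3 ≤ 0, so this row gives no ratio.

none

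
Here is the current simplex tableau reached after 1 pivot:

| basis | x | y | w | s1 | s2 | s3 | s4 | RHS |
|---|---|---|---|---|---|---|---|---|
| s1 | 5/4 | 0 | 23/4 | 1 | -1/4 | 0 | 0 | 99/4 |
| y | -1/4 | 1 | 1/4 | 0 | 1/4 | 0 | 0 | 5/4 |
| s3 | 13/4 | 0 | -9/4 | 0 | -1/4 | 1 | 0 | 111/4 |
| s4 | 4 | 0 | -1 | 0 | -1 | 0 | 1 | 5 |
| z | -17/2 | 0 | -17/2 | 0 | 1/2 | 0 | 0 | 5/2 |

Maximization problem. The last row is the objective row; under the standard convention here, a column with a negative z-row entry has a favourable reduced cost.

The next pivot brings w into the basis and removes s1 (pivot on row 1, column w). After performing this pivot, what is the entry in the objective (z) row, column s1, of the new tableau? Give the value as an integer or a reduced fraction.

34/23

Pivot element is row 1, column w: 23/4.
Normalize row 1: new (row 1, s1) = 1/(23/4) = 4/23.
z-row ← z-row − (-17/2)·(new row 1): 0 − (-17/2)·(4/23) = 34/23.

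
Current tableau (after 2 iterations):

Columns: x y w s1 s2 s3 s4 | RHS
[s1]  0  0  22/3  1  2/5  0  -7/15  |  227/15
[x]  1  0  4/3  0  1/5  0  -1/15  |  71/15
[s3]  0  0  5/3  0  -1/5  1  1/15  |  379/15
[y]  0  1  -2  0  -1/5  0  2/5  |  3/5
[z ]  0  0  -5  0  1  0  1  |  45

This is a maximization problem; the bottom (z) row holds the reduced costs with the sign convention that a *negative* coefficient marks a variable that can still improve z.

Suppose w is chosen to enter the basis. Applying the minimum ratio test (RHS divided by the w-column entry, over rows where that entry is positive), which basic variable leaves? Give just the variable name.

s1

Ratios: row 1 (s1): (227/15)/(22/3) = 227/110; row 2 (x): (71/15)/(4/3) = 71/20; row 3 (s3): (379/15)/(5/3) = 379/25; row 4 (y): entry -2 ≤ 0, skip.
Minimum ratio 227/110 is in the s1 row, so s1 leaves.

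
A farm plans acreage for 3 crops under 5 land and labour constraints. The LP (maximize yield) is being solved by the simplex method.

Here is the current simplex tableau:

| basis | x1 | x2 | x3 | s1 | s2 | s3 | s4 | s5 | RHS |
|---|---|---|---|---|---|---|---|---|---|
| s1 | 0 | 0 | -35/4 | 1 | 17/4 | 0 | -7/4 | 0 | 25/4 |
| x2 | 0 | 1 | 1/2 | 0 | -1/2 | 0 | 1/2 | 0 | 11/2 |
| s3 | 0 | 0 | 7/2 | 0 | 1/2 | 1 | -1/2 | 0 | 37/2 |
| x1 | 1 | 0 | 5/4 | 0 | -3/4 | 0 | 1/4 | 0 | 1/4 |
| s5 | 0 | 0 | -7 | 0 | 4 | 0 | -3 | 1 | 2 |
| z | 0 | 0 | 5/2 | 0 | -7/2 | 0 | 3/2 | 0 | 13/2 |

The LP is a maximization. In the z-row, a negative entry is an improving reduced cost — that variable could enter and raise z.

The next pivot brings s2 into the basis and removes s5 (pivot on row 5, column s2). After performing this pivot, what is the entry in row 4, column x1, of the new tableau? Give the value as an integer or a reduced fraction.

1

Pivot element is row 5, column s2: 4.
Normalize row 5: new (row 5, x1) = 0/4 = 0.
row 4 ← row 4 − (-3/4)·(new row 5): 1 − (-3/4)·0 = 1.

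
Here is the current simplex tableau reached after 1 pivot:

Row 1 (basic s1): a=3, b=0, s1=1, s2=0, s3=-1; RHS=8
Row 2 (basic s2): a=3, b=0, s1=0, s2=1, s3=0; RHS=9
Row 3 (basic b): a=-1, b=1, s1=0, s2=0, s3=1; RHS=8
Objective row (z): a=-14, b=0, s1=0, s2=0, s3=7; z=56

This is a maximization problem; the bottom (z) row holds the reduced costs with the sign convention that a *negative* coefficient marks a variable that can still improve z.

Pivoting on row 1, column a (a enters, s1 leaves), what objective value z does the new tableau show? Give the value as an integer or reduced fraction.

280/3

Minimum ratio for a: 8/3 = 8/3.
z changes by −(z-row coeff of a)·ratio = −(-14)·(8/3) = 112/3.
New z = 56 + (112/3) = 280/3.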